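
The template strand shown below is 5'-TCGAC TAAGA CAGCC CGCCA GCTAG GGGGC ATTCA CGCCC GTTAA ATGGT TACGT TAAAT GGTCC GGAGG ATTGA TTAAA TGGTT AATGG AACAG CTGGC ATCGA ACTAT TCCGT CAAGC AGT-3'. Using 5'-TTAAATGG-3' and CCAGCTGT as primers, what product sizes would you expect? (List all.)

58 bp, 45 bp, 24 bp

The forward primer TTAAATGG matches the top strand at positions 42–49, 55–62, 76–83.
The reverse primer's reverse complement is ACAGCTGG, matching at positions 92–99.
Each forward site pairs with the reverse site to give a product ending at position 99: sizes 58, 45, 24 bp.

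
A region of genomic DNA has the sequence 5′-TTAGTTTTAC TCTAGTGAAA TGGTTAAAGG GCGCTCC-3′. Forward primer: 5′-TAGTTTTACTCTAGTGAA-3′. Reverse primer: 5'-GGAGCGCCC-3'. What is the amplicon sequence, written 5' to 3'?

5'-TAGTTTTACTCTAGTGAAATGGTTAAAGGGCGCTCC-3'

The forward primer matches the template at positions 2–19.
Taking the reverse complement of GGAGCGCCC gives GGGCGCTCC, found at positions 29–37 on the template; the primer anneals here to the top strand with its 3' end pointing upstream.
The product is the template from position 2 through 37 (36 bp).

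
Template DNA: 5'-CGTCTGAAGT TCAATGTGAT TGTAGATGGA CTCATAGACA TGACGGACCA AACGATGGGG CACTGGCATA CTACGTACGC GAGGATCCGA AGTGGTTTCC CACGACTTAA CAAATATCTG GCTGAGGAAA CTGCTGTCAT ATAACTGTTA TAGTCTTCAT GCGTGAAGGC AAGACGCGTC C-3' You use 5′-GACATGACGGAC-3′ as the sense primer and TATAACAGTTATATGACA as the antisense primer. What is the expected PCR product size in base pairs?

116 bp

Forward primer GACATGACGGAC is found on the top strand at positions 37–48.
Taking the reverse complement of TATAACAGTTATATGACA gives TGTCATATAACTGTTATA, found at positions 135–152 on the template; the primer anneals here to the top strand with its 3' end pointing upstream.
The product runs from position 37 to position 152, so its length is 152 − 37 + 1 = 116 bp.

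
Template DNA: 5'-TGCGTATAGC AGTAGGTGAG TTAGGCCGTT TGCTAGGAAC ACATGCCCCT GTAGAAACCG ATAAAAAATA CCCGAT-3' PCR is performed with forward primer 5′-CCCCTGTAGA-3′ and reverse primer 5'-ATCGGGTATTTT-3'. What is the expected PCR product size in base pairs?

31 bp

Scanning the template, CCCCTGTAGA occurs at positions 46–55; this primer anneals to the bottom strand there with its 3' end pointing downstream.
Taking the reverse complement of ATCGGGTATTTT gives AAAATACCCGAT, found at positions 65–76 on the template; the primer anneals here to the top strand with its 3' end pointing upstream.
Product length = (reverse-primer end) − (forward-primer start) + 1 = 76 − 46 + 1 = 31 bp.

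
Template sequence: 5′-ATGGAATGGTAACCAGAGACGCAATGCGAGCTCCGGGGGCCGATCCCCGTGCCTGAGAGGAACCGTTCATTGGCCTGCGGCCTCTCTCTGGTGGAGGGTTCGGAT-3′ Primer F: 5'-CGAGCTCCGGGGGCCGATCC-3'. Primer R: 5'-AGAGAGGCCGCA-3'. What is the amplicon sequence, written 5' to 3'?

5'-CGAGCTCCGGGGGCCGATCCCCGTGCCTGAGAGGAACCGTTCATTGGCCTGCGGCCTCTCT-3'

Forward primer CGAGCTCCGGGGGCCGATCC is found on the top strand at positions 27–46.
Reverse complement of the reverse primer: TGCGGCCTCTCT. This occurs on the top strand at positions 76–87.
The product is the template from position 27 through 87 (61 bp).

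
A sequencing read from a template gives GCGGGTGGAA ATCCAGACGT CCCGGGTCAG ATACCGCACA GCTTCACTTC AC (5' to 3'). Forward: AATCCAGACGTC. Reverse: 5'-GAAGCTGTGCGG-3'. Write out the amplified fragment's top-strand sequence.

5'-AATCCAGACGTCCCGGGTCAGATACCGCACAGCTTC-3'

The forward primer matches the template at positions 10–21.
Taking the reverse complement of GAAGCTGTGCGG gives CCGCACAGCTTC, found at positions 34–45 on the template; the primer anneals here to the top strand with its 3' end pointing upstream.
The product is the template from position 10 through 45 (36 bp).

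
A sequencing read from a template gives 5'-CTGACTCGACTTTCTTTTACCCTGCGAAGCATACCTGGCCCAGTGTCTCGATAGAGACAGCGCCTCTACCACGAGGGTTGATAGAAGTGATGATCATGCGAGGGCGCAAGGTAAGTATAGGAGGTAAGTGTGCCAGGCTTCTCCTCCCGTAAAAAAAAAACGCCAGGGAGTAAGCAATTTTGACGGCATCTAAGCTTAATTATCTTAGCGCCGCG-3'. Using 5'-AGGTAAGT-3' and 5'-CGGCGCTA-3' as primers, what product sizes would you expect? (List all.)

105 bp, 92 bp

The forward primer AGGTAAGT matches the top strand at positions 109–116, 122–129.
The reverse primer's reverse complement is TAGCGCCG, matching at positions 206–213.
Each forward site pairs with the reverse site to give a product ending at position 213: sizes 105, 92 bp.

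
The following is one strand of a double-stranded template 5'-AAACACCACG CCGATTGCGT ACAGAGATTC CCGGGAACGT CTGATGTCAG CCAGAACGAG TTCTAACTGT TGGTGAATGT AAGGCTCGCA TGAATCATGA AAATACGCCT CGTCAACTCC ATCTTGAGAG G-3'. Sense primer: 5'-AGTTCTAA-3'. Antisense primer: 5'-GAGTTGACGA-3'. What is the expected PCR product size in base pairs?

61 bp

The forward primer matches the template at positions 59–66.
The reverse primer's reverse complement is TCGTCAACTC, which matches the template at positions 110–119.
Product length = (reverse-primer end) − (forward-primer start) + 1 = 119 − 59 + 1 = 61 bp.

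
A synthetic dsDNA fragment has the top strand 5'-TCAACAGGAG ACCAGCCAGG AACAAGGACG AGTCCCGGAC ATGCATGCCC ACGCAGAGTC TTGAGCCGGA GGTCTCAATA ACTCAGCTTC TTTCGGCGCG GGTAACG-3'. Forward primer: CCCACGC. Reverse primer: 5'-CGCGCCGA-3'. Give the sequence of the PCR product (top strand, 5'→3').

Forward primer CCCACGC is found on the top strand at positions 48–54.
The reverse primer's reverse complement is TCGGCGCG, which matches the template at positions 93–100.
The product is the template from position 48 through 100 (53 bp).

5'-CCCACGCAGAGTCTTGAGCCGGAGGTCTCAATAACTCAGCTTCTTTCGGCGCG-3'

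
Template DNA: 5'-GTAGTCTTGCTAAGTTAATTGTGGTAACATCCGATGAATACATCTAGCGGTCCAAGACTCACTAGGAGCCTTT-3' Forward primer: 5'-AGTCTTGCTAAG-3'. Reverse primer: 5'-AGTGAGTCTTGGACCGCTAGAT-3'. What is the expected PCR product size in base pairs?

Forward primer AGTCTTGCTAAG is found on the top strand at positions 3–14.
The reverse primer's reverse complement is ATCTAGCGGTCCAAGACTCACT, which matches the template at positions 42–63.
Product length = (reverse-primer end) − (forward-primer start) + 1 = 63 − 3 + 1 = 61 bp.

61 bp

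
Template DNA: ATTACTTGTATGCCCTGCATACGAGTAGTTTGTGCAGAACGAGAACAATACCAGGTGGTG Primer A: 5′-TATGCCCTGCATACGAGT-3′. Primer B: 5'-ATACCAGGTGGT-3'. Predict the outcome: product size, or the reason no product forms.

No product — both primers anneal to the same strand and extend in the same direction.

Primer A (TATGCCCTGCATACGAGT) matches the top strand at positions 9–26 (3' end points downstream).
Primer B (ATACCAGGTGGT) also matches the top strand directly, at positions 48–59 — its reverse complement ACCACCTGGTAT is not present.
Both primers anneal to the bottom strand with 3' ends pointing the same way, so neither can prime synthesis back toward the other.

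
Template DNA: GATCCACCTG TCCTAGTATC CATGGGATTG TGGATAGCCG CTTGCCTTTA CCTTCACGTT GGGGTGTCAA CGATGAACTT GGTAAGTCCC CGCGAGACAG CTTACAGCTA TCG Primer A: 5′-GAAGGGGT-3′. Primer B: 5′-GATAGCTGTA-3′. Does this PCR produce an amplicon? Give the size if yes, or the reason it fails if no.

Primer A (GAAGGGGT) does not match the top strand, and its reverse complement ACCCCTTC does not match either.
With no annealing site for primer A, no amplification occurs.

No product — primer A has no binding site in the template.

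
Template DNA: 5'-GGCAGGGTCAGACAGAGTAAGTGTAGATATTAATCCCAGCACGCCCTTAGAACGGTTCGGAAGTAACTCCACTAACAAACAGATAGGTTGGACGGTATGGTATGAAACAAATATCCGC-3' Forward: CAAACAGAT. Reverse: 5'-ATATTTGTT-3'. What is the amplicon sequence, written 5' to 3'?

Scanning the template, CAAACAGAT occurs at positions 76–84; this primer anneals to the bottom strand there with its 3' end pointing downstream.
The reverse primer's reverse complement is AACAAATAT, which matches the template at positions 106–114.
The product is the template from position 76 through 114 (39 bp).

5'-CAAACAGATAGGTTGGACGGTATGGTATGAAACAAATAT-3'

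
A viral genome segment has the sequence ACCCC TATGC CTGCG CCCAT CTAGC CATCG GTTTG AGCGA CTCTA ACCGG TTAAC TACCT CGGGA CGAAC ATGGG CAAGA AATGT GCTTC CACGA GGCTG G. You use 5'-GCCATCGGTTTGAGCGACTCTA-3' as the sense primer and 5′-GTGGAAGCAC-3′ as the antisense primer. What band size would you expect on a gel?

Scanning the template, GCCATCGGTTTGAGCGACTCTA occurs at positions 24–45; this primer anneals to the bottom strand there with its 3' end pointing downstream.
The reverse primer's reverse complement is GTGCTTCCAC, which matches the template at positions 84–93.
Amplicon spans positions 24–93: 70 bp.

70 bp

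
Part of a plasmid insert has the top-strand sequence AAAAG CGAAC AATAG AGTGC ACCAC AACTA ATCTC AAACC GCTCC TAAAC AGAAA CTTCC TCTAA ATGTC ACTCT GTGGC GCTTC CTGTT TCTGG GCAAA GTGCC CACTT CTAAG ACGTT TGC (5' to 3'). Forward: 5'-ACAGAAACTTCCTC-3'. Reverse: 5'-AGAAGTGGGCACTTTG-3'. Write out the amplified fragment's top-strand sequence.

Scanning the template, ACAGAAACTTCCTC occurs at positions 49–62; this primer anneals to the bottom strand there with its 3' end pointing downstream.
Reverse complement of the reverse primer: CAAAGTGCCCACTTCT. This occurs on the top strand at positions 97–112.
The product is the template from position 49 through 112 (64 bp).

5'-ACAGAAACTTCCTCTAAATGTCACTCTGTGGCGCTTCCTGTTTCTGGGCAAAGTGCCCACTTCT-3'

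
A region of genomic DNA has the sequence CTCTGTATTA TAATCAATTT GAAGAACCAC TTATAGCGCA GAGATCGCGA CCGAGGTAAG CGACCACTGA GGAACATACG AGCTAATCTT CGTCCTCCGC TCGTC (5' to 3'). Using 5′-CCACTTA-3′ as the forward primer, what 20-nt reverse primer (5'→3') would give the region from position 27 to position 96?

The product's 3' end on the top strand is position 96.
The reverse primer anneals to the top strand over positions 77–96, i.e. to TACGAGCTAATCTTCGTCCT.
Its sequence written 5'→3' is the reverse complement: AGGACGAAGATTAGCTCGTA.

5'-AGGACGAAGATTAGCTCGTA-3'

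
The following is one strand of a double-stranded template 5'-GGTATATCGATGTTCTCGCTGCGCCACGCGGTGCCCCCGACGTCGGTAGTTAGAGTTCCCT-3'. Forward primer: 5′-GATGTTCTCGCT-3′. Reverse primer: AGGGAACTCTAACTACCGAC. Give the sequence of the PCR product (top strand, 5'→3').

Forward primer GATGTTCTCGCT is found on the top strand at positions 9–20.
Reverse complement of the reverse primer: GTCGGTAGTTAGAGTTCCCT. This occurs on the top strand at positions 42–61.
The product is the template from position 9 through 61 (53 bp).

5'-GATGTTCTCGCTGCGCCACGCGGTGCCCCCGACGTCGGTAGTTAGAGTTCCCT-3'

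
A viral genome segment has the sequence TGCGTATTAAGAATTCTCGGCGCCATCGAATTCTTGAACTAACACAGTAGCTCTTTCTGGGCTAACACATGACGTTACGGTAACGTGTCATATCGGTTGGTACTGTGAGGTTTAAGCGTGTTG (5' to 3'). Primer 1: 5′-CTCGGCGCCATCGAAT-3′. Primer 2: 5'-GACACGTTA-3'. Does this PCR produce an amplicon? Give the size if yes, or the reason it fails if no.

Primer 1 (CTCGGCGCCATCGAAT) matches the top strand at positions 16–31; it acts as a forward primer.
Primer 2's reverse complement is TAACGTGTC, matching the top strand at positions 81–89; it acts as a reverse primer.
The 3' ends face each other across positions 16–89, giving a 74 bp product.

Yes — a 74 bp product.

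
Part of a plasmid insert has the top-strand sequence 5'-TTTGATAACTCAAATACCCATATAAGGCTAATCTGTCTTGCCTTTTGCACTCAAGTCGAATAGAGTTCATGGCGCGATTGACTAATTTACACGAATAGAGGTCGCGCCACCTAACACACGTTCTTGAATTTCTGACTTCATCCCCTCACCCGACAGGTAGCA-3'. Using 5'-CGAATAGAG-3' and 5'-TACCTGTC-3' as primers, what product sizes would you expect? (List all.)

103 bp, 68 bp

The forward primer CGAATAGAG matches the top strand at positions 57–65, 92–100.
The reverse primer's reverse complement is GACAGGTA, matching at positions 152–159.
Each forward site pairs with the reverse site to give a product ending at position 159: sizes 103, 68 bp.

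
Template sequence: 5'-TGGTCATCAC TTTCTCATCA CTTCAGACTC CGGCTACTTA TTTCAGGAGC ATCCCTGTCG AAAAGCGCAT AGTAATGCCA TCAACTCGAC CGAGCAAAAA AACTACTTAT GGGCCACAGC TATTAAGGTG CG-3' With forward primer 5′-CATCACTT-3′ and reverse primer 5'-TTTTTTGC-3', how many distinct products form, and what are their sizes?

Two products: 97 bp, 86 bp

The forward primer CATCACTT matches the top strand at positions 5–12, 16–23.
The reverse primer's reverse complement is GCAAAAAA, matching at positions 94–101.
Each forward site pairs with the reverse site to give a product ending at position 101: sizes 97, 86 bp.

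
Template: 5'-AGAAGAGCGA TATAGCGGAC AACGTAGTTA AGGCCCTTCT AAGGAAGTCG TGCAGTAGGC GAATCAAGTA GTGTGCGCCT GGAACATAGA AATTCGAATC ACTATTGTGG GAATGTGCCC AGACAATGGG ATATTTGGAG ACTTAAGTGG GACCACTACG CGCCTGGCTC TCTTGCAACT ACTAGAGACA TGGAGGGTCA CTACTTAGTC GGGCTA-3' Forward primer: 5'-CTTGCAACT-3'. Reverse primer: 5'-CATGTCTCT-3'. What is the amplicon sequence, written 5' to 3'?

The forward primer matches the template at positions 172–180.
Reverse complement of the reverse primer: AGAGACATG. This occurs on the top strand at positions 184–192.
The product is the template from position 172 through 192 (21 bp).

5'-CTTGCAACTACTAGAGACATG-3'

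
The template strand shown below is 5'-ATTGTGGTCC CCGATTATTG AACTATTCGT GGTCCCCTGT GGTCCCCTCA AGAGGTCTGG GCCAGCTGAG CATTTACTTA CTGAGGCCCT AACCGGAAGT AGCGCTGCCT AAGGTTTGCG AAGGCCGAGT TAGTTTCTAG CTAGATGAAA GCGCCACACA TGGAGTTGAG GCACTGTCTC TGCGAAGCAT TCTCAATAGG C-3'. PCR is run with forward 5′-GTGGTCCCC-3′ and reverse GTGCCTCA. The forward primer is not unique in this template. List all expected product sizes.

The forward primer GTGGTCCCC matches the top strand at positions 4–12, 29–37, 39–47.
The reverse primer's reverse complement is TGAGGCAC, matching at positions 167–174.
Each forward site pairs with the reverse site to give a product ending at position 174: sizes 171, 146, 136 bp.

171 bp, 146 bp, 136 bp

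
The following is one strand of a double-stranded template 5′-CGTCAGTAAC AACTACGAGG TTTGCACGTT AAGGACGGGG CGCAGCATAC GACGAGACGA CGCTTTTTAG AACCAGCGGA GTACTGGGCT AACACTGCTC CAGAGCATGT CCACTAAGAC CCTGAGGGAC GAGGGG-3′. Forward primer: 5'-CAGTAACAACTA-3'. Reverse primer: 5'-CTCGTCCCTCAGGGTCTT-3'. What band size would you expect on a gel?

130 bp

The forward primer matches the template at positions 4–15.
The reverse primer's reverse complement is AAGACCCTGAGGGACGAG, which matches the template at positions 116–133.
The product runs from position 4 to position 133, so its length is 133 − 4 + 1 = 130 bp.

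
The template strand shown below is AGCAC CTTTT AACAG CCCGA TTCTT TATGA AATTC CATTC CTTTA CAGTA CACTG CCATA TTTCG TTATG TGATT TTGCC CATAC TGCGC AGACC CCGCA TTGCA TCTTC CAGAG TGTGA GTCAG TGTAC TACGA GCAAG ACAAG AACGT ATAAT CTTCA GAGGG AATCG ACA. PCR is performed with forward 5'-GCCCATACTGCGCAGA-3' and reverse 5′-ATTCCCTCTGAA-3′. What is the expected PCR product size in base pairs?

Scanning the template, GCCCATACTGCGCAGA occurs at positions 78–93; this primer anneals to the bottom strand there with its 3' end pointing downstream.
Taking the reverse complement of ATTCCCTCTGAA gives TTCAGAGGGAAT, found at positions 157–168 on the template; the primer anneals here to the top strand with its 3' end pointing upstream.
The product runs from position 78 to position 168, so its length is 168 − 78 + 1 = 91 bp.

91 bp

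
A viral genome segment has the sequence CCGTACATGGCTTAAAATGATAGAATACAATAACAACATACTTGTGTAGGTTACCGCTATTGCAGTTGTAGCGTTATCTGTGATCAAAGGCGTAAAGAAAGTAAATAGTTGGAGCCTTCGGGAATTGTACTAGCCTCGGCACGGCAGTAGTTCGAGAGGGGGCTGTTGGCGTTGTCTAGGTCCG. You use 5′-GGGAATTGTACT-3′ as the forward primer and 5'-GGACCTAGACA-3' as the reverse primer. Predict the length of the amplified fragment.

The forward primer matches the template at positions 120–131.
Reverse complement of the reverse primer: TGTCTAGGTCC. This occurs on the top strand at positions 173–183.
Amplicon spans positions 120–183: 64 bp.

64 bp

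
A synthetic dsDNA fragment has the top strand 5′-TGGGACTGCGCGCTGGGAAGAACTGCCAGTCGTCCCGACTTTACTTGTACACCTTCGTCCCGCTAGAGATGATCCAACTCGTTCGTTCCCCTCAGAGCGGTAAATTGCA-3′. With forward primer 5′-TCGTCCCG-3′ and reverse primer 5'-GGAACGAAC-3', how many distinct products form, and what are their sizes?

Two products: 60 bp, 35 bp

The forward primer TCGTCCCG matches the top strand at positions 30–37, 55–62.
The reverse primer's reverse complement is GTTCGTTCC, matching at positions 81–89.
Each forward site pairs with the reverse site to give a product ending at position 89: sizes 60, 35 bp.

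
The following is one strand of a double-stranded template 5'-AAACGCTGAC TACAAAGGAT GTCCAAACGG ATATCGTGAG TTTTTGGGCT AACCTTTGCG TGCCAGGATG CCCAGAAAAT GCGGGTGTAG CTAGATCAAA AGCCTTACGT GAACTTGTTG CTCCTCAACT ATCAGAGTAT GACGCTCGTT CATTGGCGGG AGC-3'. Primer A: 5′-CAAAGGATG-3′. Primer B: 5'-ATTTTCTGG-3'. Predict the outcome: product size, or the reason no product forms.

Yes — a 68 bp product.

Primer A (CAAAGGATG) matches the top strand at positions 13–21; it acts as a forward primer.
Primer B's reverse complement is CCAGAAAAT, matching the top strand at positions 72–80; it acts as a reverse primer.
The 3' ends face each other across positions 13–80, giving a 68 bp product.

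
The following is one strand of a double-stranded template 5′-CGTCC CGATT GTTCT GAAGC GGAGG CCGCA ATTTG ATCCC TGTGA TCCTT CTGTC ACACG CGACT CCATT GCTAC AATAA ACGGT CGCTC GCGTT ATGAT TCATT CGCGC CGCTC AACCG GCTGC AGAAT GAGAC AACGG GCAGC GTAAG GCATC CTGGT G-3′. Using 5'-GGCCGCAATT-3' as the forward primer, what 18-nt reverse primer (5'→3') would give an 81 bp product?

5'-ATGAATCATAACGCGAGC-3'

The forward primer binds at positions 24–33, so an 81 bp product ends at position 24 + 81 − 1 = 104.
The reverse primer anneals to the top strand over positions 87–104, i.e. to GCTCGCGTTATGATTCAT.
Its sequence written 5'→3' is the reverse complement: ATGAATCATAACGCGAGC.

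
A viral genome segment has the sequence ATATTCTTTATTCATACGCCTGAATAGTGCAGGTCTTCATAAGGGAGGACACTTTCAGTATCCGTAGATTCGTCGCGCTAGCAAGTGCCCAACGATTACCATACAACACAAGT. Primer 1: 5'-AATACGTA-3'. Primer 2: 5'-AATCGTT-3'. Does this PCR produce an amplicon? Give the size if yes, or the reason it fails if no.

Primer 1 (AATACGTA) does not match the top strand, and its reverse complement TACGTATT does not match either.
With no annealing site for primer 1, no amplification occurs.

No product — primer 1 has no binding site in the template.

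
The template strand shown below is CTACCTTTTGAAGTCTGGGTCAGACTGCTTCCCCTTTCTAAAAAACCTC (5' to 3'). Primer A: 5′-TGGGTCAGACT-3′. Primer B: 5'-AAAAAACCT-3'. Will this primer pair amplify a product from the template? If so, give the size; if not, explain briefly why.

No product — both primers anneal to the same strand and extend in the same direction.

Primer A (TGGGTCAGACT) matches the top strand at positions 16–26 (3' end points downstream).
Primer B (AAAAAACCT) also matches the top strand directly, at positions 40–48 — its reverse complement AGGTTTTTT is not present.
Both primers anneal to the bottom strand with 3' ends pointing the same way, so neither can prime synthesis back toward the other.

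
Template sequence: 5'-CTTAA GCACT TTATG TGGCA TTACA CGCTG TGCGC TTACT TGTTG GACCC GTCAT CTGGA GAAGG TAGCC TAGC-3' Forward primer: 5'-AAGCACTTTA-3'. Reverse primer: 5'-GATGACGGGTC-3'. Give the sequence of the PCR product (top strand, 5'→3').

Scanning the template, AAGCACTTTA occurs at positions 4–13; this primer anneals to the bottom strand there with its 3' end pointing downstream.
The reverse primer's reverse complement is GACCCGTCATC, which matches the template at positions 46–56.
The product is the template from position 4 through 56 (53 bp).

5'-AAGCACTTTATGTGGCATTACACGCTGTGCGCTTACTTGTTGGACCCGTCATC-3'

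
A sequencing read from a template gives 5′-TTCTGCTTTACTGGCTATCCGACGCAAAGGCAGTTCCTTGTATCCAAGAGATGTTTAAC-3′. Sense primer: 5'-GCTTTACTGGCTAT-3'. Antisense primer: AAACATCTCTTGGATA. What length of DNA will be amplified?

The forward primer matches the template at positions 5–18.
The reverse primer's reverse complement is TATCCAAGAGATGTTT, which matches the template at positions 41–56.
Product length = (reverse-primer end) − (forward-primer start) + 1 = 56 − 5 + 1 = 52 bp.

52 bp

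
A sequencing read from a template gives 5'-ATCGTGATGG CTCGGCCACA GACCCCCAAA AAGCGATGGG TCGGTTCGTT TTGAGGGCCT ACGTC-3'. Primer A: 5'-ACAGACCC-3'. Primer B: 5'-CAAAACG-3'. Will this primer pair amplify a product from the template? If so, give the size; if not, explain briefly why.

Primer A (ACAGACCC) matches the top strand at positions 18–25; it acts as a forward primer.
Primer B's reverse complement is CGTTTTG, matching the top strand at positions 47–53; it acts as a reverse primer.
The 3' ends face each other across positions 18–53, giving a 36 bp product.

Yes — a 36 bp product.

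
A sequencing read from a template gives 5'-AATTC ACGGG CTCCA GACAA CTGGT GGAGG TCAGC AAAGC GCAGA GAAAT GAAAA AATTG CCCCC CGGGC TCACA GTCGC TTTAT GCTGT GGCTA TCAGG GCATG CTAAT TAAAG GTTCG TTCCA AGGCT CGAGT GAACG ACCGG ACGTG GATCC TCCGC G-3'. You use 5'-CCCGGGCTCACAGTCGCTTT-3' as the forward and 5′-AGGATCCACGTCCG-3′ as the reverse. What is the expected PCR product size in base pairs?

Scanning the template, CCCGGGCTCACAGTCGCTTT occurs at positions 64–83; this primer anneals to the bottom strand there with its 3' end pointing downstream.
Taking the reverse complement of AGGATCCACGTCCG gives CGGACGTGGATCCT, found at positions 143–156 on the template; the primer anneals here to the top strand with its 3' end pointing upstream.
Product length = (reverse-primer end) − (forward-primer start) + 1 = 156 − 64 + 1 = 93 bp.

93 bp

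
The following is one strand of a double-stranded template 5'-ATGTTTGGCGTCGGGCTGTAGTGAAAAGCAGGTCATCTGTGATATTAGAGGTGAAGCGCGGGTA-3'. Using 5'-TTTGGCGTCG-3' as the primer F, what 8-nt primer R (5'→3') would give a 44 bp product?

The forward primer binds at positions 4–13, so a 44 bp product ends at position 4 + 44 − 1 = 47.
The reverse primer anneals to the top strand over positions 40–47, i.e. to TGATATTA.
Its sequence written 5'→3' is the reverse complement: TAATATCA.

5'-TAATATCA-3'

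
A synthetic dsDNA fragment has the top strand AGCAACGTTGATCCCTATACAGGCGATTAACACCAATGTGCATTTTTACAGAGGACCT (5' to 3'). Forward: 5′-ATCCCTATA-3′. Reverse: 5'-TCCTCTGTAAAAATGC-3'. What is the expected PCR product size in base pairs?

Forward primer ATCCCTATA is found on the top strand at positions 11–19.
Taking the reverse complement of TCCTCTGTAAAAATGC gives GCATTTTTACAGAGGA, found at positions 40–55 on the template; the primer anneals here to the top strand with its 3' end pointing upstream.
The product runs from position 11 to position 55, so its length is 55 − 11 + 1 = 45 bp.

45 bp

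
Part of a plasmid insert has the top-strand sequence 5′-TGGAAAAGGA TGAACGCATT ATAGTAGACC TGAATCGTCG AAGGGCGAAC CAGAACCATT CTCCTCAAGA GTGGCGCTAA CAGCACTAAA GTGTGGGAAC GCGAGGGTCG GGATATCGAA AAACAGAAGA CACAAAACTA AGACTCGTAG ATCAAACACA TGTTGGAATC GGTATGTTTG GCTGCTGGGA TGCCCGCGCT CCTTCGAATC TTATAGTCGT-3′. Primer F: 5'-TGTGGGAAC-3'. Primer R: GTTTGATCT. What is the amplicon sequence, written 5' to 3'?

5'-TGTGGGAACGCGAGGGTCGGGATATCGAAAAACAGAAGACACAAAACTAAGACTCGTAGATCAAAC-3'

The forward primer matches the template at positions 92–100.
Taking the reverse complement of GTTTGATCT gives AGATCAAAC, found at positions 149–157 on the template; the primer anneals here to the top strand with its 3' end pointing upstream.
The product is the template from position 92 through 157 (66 bp).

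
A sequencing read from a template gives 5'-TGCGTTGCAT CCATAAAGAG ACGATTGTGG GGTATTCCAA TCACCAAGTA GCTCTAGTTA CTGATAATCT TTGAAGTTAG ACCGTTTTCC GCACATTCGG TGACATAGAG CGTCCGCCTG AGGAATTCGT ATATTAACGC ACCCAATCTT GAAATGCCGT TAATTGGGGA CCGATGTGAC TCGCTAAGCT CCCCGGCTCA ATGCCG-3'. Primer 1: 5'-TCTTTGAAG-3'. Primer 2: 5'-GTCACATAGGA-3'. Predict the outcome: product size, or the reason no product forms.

No product — primer 2 has no binding site in the template.

Primer 2 (GTCACATAGGA) does not match the top strand, and its reverse complement TCCTATGTGAC does not match either.
With no annealing site for primer 2, no amplification occurs.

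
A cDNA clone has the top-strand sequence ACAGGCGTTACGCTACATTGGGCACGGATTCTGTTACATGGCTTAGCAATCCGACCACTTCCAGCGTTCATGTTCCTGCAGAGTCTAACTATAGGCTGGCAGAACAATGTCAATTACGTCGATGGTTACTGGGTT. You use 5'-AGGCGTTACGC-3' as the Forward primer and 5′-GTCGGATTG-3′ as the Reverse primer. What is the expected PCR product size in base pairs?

53 bp

Scanning the template, AGGCGTTACGC occurs at positions 3–13; this primer anneals to the bottom strand there with its 3' end pointing downstream.
Taking the reverse complement of GTCGGATTG gives CAATCCGAC, found at positions 47–55 on the template; the primer anneals here to the top strand with its 3' end pointing upstream.
The product runs from position 3 to position 55, so its length is 55 − 3 + 1 = 53 bp.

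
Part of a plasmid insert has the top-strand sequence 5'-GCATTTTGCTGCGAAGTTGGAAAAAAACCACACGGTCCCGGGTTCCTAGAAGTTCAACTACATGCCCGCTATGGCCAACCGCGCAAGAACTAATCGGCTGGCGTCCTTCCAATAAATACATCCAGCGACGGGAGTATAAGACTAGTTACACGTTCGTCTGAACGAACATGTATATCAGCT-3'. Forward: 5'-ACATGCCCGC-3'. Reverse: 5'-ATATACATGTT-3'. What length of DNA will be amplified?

116 bp

The forward primer matches the template at positions 60–69.
Taking the reverse complement of ATATACATGTT gives AACATGTATAT, found at positions 165–175 on the template; the primer anneals here to the top strand with its 3' end pointing upstream.
The product runs from position 60 to position 175, so its length is 175 − 60 + 1 = 116 bp.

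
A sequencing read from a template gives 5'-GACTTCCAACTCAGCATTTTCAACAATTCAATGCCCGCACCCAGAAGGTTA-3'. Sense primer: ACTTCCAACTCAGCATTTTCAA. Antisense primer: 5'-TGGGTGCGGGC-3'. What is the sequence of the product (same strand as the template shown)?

The forward primer matches the template at positions 2–23.
The reverse primer's reverse complement is GCCCGCACCCA, which matches the template at positions 33–43.
The product is the template from position 2 through 43 (42 bp).

5'-ACTTCCAACTCAGCATTTTCAACAATTCAATGCCCGCACCCA-3'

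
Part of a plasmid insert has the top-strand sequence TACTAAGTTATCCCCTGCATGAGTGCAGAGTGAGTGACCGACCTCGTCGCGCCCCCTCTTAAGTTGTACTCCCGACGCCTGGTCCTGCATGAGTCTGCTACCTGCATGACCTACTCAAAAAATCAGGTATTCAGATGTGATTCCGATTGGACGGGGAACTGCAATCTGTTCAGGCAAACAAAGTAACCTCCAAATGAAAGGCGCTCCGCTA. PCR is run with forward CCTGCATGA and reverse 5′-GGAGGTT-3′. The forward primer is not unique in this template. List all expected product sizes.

178 bp, 108 bp, 91 bp

The forward primer CCTGCATGA matches the top strand at positions 14–22, 84–92, 101–109.
The reverse primer's reverse complement is AACCTCC, matching at positions 185–191.
Each forward site pairs with the reverse site to give a product ending at position 191: sizes 178, 108, 91 bp.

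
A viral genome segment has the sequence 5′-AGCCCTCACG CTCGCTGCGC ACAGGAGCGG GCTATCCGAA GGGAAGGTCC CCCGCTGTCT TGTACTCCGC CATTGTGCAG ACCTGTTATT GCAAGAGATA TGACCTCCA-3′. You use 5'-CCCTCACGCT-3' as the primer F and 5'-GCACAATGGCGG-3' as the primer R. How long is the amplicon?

76 bp

Scanning the template, CCCTCACGCT occurs at positions 3–12; this primer anneals to the bottom strand there with its 3' end pointing downstream.
The reverse primer's reverse complement is CCGCCATTGTGC, which matches the template at positions 67–78.
The product runs from position 3 to position 78, so its length is 78 − 3 + 1 = 76 bp.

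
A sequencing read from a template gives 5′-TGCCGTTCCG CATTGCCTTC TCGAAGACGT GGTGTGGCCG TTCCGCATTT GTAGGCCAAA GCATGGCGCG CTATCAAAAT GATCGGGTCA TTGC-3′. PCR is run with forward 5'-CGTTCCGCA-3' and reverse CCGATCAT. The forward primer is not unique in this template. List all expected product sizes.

83 bp, 48 bp

The forward primer CGTTCCGCA matches the top strand at positions 4–12, 39–47.
The reverse primer's reverse complement is ATGATCGG, matching at positions 79–86.
Each forward site pairs with the reverse site to give a product ending at position 86: sizes 83, 48 bp.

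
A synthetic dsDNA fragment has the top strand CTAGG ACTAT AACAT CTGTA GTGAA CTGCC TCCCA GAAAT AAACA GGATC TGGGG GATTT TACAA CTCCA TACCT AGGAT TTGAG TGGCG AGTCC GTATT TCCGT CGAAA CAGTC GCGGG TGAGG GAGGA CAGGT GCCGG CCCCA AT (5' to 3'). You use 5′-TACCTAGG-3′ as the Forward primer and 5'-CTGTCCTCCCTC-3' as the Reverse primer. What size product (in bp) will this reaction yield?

63 bp

Forward primer TACCTAGG is found on the top strand at positions 71–78.
The reverse primer's reverse complement is GAGGGAGGACAG, which matches the template at positions 122–133.
Product length = (reverse-primer end) − (forward-primer start) + 1 = 133 − 71 + 1 = 63 bp.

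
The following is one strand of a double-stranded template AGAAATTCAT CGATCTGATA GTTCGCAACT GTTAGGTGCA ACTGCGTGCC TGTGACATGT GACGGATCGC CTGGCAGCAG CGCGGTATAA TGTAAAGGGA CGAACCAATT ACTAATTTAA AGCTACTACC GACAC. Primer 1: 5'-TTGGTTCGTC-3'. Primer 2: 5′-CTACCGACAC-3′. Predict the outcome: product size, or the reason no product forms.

Primer 1 (TTGGTTCGTC) has reverse complement GACGAACCAA, which matches the top strand at positions 99–108; primer 1 anneals to the top strand there with its 3' end pointing upstream toward position 99.
Primer 2 (CTACCGACAC) matches the top strand directly at positions 126–135; it anneals to the bottom strand with its 3' end pointing downstream toward position 135.
The 3' ends diverge (primer 1 extends toward position 1, primer 2 toward position 135), so the primers never converge on a shared product.

No product — the primers' 3' ends point away from each other.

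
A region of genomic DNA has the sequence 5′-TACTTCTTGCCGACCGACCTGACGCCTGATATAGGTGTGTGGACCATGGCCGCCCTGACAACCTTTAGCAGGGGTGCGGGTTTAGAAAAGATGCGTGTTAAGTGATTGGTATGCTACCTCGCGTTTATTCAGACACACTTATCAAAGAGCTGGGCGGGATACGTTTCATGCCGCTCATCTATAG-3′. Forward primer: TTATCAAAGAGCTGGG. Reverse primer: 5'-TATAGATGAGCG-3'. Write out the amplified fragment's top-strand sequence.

The forward primer matches the template at positions 139–154.
The reverse primer's reverse complement is CGCTCATCTATA, which matches the template at positions 172–183.
The product is the template from position 139 through 183 (45 bp).

5'-TTATCAAAGAGCTGGGCGGGATACGTTTCATGCCGCTCATCTATA-3'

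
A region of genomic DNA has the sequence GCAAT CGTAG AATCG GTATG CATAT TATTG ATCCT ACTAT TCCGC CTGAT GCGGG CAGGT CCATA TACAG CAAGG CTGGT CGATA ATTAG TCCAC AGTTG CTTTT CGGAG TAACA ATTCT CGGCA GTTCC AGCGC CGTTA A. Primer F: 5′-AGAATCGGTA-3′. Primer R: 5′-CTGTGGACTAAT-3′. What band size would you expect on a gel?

89 bp

Scanning the template, AGAATCGGTA occurs at positions 9–18; this primer anneals to the bottom strand there with its 3' end pointing downstream.
Reverse complement of the reverse primer: ATTAGTCCACAG. This occurs on the top strand at positions 86–97.
The product runs from position 9 to position 97, so its length is 97 − 9 + 1 = 89 bp.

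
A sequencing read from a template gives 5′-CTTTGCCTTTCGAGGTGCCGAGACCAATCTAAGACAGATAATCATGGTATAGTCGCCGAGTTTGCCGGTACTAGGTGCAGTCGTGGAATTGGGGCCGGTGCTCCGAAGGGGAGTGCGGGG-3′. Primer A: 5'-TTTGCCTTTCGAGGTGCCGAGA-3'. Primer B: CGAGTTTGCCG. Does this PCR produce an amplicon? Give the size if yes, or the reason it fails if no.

No product — both primers anneal to the same strand and extend in the same direction.

Primer A (TTTGCCTTTCGAGGTGCCGAGA) matches the top strand at positions 2–23 (3' end points downstream).
Primer B (CGAGTTTGCCG) also matches the top strand directly, at positions 57–67 — its reverse complement CGGCAAACTCG is not present.
Both primers anneal to the bottom strand with 3' ends pointing the same way, so neither can prime synthesis back toward the other.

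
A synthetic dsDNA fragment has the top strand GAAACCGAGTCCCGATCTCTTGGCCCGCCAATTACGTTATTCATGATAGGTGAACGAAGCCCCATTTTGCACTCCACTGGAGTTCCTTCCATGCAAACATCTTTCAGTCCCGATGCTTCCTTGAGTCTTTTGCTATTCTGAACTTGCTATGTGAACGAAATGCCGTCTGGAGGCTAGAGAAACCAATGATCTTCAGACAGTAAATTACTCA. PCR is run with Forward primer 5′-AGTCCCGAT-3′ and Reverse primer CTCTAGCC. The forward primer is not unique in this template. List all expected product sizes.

172 bp, 74 bp

The forward primer AGTCCCGAT matches the top strand at positions 8–16, 106–114.
The reverse primer's reverse complement is GGCTAGAG, matching at positions 172–179.
Each forward site pairs with the reverse site to give a product ending at position 179: sizes 172, 74 bp.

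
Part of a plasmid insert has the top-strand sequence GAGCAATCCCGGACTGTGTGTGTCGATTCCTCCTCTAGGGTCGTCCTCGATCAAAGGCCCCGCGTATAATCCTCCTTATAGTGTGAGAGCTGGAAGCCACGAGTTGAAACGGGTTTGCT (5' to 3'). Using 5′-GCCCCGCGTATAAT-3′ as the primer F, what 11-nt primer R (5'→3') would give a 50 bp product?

5'-CAACTCGTGGC-3'

The forward primer binds at positions 57–70, so a 50 bp product ends at position 57 + 50 − 1 = 106.
The reverse primer anneals to the top strand over positions 96–106, i.e. to GCCACGAGTTG.
Its sequence written 5'→3' is the reverse complement: CAACTCGTGGC.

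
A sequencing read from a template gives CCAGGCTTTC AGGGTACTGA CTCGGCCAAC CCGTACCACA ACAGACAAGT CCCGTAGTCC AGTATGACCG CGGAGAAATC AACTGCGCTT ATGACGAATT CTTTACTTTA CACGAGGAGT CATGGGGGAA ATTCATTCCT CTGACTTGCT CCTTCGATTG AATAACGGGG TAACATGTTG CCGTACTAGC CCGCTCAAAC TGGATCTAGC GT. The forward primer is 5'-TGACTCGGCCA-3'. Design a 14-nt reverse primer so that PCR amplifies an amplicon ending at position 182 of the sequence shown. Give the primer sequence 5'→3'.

The forward primer binds at positions 18–28; the product's 3' end on the top strand is position 182.
The reverse primer anneals to the top strand over positions 169–182, i.e. to GGTAACATGTTGCC.
Its sequence written 5'→3' is the reverse complement: GGCAACATGTTACC.

5'-GGCAACATGTTACC-3'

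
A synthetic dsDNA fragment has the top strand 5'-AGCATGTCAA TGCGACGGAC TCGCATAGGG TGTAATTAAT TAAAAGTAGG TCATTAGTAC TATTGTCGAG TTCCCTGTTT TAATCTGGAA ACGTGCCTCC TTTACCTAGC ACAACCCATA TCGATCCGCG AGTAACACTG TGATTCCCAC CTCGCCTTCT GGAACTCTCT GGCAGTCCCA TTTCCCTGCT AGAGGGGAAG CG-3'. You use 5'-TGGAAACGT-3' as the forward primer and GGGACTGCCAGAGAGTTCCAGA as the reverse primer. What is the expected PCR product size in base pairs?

94 bp

Forward primer TGGAAACGT is found on the top strand at positions 86–94.
Taking the reverse complement of GGGACTGCCAGAGAGTTCCAGA gives TCTGGAACTCTCTGGCAGTCCC, found at positions 158–179 on the template; the primer anneals here to the top strand with its 3' end pointing upstream.
Amplicon spans positions 86–179: 94 bp.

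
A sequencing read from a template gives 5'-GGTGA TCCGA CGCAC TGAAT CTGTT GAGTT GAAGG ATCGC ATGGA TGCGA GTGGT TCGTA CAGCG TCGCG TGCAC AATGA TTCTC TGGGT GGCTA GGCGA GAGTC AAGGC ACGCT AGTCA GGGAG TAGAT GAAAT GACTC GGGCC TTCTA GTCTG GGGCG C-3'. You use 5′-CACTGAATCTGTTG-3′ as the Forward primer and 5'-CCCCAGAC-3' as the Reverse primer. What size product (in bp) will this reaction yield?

146 bp

Scanning the template, CACTGAATCTGTTG occurs at positions 13–26; this primer anneals to the bottom strand there with its 3' end pointing downstream.
Reverse complement of the reverse primer: GTCTGGGG. This occurs on the top strand at positions 151–158.
Product length = (reverse-primer end) − (forward-primer start) + 1 = 158 − 13 + 1 = 146 bp.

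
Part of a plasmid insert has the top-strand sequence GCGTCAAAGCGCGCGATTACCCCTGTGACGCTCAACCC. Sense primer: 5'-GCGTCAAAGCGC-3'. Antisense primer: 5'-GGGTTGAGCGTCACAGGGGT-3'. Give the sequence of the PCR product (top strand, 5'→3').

5'-GCGTCAAAGCGCGCGATTACCCCTGTGACGCTCAACCC-3'

The forward primer matches the template at positions 1–12.
Reverse complement of the reverse primer: ACCCCTGTGACGCTCAACCC. This occurs on the top strand at positions 19–38.
The product is the template from position 1 through 38 (38 bp).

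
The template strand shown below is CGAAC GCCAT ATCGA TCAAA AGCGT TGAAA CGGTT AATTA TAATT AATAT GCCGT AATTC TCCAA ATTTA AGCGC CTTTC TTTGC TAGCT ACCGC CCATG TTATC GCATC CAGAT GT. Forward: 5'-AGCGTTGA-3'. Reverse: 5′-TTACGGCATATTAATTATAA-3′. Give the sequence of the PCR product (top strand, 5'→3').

Scanning the template, AGCGTTGA occurs at positions 21–28; this primer anneals to the bottom strand there with its 3' end pointing downstream.
Taking the reverse complement of TTACGGCATATTAATTATAA gives TTATAATTAATATGCCGTAA, found at positions 38–57 on the template; the primer anneals here to the top strand with its 3' end pointing upstream.
The product is the template from position 21 through 57 (37 bp).

5'-AGCGTTGAAACGGTTAATTATAATTAATATGCCGTAA-3'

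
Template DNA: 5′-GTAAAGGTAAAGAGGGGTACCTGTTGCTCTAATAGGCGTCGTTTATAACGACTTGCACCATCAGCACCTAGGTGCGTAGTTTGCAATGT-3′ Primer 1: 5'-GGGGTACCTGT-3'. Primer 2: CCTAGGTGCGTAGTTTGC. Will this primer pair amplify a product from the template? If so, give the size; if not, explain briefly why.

Primer 1 (GGGGTACCTGT) matches the top strand at positions 14–24 (3' end points downstream).
Primer 2 (CCTAGGTGCGTAGTTTGC) also matches the top strand directly, at positions 67–84 — its reverse complement GCAAACTACGCACCTAGG is not present.
Both primers anneal to the bottom strand with 3' ends pointing the same way, so neither can prime synthesis back toward the other.

No product — both primers anneal to the same strand and extend in the same direction.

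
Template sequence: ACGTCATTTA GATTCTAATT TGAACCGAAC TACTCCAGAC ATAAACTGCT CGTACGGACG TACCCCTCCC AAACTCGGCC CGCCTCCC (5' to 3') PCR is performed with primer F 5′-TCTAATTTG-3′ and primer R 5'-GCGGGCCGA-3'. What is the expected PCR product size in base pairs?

70 bp

Forward primer TCTAATTTG is found on the top strand at positions 14–22.
Taking the reverse complement of GCGGGCCGA gives TCGGCCCGC, found at positions 75–83 on the template; the primer anneals here to the top strand with its 3' end pointing upstream.
Product length = (reverse-primer end) − (forward-primer start) + 1 = 83 − 14 + 1 = 70 bp.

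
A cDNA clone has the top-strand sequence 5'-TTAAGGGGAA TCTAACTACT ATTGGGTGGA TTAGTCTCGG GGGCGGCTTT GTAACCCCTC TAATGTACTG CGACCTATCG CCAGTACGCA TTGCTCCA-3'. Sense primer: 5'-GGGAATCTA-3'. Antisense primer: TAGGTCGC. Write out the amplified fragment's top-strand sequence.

5'-GGGAATCTAACTACTATTGGGTGGATTAGTCTCGGGGGCGGCTTTGTAACCCCTCTAATGTACTGCGACCTA-3'

Scanning the template, GGGAATCTA occurs at positions 6–14; this primer anneals to the bottom strand there with its 3' end pointing downstream.
Reverse complement of the reverse primer: GCGACCTA. This occurs on the top strand at positions 70–77.
The product is the template from position 6 through 77 (72 bp).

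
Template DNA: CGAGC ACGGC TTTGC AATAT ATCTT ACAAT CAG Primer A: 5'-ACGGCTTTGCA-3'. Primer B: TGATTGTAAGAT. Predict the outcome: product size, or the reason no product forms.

Yes — a 27 bp product.

Primer A (ACGGCTTTGCA) matches the top strand at positions 6–16; it acts as a forward primer.
Primer B's reverse complement is ATCTTACAATCA, matching the top strand at positions 21–32; it acts as a reverse primer.
The 3' ends face each other across positions 6–32, giving a 27 bp product.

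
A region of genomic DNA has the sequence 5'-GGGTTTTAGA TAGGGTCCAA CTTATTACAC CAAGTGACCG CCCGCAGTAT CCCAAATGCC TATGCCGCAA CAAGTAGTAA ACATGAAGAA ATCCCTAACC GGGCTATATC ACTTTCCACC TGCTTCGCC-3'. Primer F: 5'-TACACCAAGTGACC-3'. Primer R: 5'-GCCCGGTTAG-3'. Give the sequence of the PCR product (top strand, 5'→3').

Forward primer TACACCAAGTGACC is found on the top strand at positions 26–39.
Reverse complement of the reverse primer: CTAACCGGGC. This occurs on the top strand at positions 95–104.
The product is the template from position 26 through 104 (79 bp).

5'-TACACCAAGTGACCGCCCGCAGTATCCCAAATGCCTATGCCGCAACAAGTAGTAAACATGAAGAAATCCCTAACCGGGC-3'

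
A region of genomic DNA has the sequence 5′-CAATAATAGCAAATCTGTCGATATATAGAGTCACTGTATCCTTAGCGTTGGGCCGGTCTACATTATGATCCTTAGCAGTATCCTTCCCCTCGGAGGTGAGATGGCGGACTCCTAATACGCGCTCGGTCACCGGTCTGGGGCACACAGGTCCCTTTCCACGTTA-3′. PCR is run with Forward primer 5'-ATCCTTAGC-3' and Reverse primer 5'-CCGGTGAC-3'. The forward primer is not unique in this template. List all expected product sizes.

96 bp, 66 bp

The forward primer ATCCTTAGC matches the top strand at positions 38–46, 68–76.
The reverse primer's reverse complement is GTCACCGG, matching at positions 126–133.
Each forward site pairs with the reverse site to give a product ending at position 133: sizes 96, 66 bp.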